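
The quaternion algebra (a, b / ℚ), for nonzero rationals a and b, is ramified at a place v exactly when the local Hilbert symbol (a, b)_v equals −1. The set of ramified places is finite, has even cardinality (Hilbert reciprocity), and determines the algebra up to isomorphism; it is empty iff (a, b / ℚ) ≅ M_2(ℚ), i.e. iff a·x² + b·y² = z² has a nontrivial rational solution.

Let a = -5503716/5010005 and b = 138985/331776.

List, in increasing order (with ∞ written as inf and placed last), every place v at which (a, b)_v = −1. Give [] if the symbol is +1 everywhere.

[5, 11]

(a, b) ≡ (-5, 385) mod (ℚ^×)²; places V = {2, 3, 5, 7, 11, 13, 17, 19, 23, ∞}.
(a,b)_13: α=-2, u≡11; β=0, v≡5 (mod 13); (11|13)=-1, (5|13)=-1; sign (−1)^0·-1^0·-1^-2 = +1.
(a,b)_∞: sgn(-5)=−, sgn(385)=+, so +1.
(a,b)_2: α=2, β=-12; u≡3, v≡1 (mod 8); ε(u)ε(v)=1·0, αω(v)=2·0, βω(u)=-12·1; sum ≡ 0  ⇒  +1.
(a,b)_17: α=2, u≡10; β=0, v≡11 (mod 17); (10|17)=-1, (11|17)=-1; sign (−1)^0·-1^0·-1^2 = +1.
(a,b)_19: α=0, u≡10; β=2, v≡7 (mod 19); (10|19)=-1, (7|19)=+1; sign (−1)^0·-1^2·+1^0 = +1.
(a,b)_5: α=-1, u≡4; β=1, v≡2 (mod 5); (4|5)=+1, (2|5)=-1; sign (−1)^0·+1^1·-1^-1 = -1.
(a,b)_23: α=2, u≡12; β=0, v≡19 (mod 23); (12|23)=+1, (19|23)=-1; sign (−1)^0·+1^0·-1^2 = +1.
(a,b)_3: α=2, u≡1; β=-4, v≡1 (mod 3); (1|3)=+1, (1|3)=+1; sign (−1)^0·+1^-4·+1^2 = +1.
(a,b)_11: α=-2, u≡2; β=1, v≡8 (mod 11); (2|11)=-1, (8|11)=-1; sign (−1)^0·-1^1·-1^-2 = -1.
(a,b)_7: α=-2, u≡2; β=1, v≡6 (mod 7); (2|7)=+1, (6|7)=-1; sign (−1)^0·+1^1·-1^-2 = +1.
Ram(-5, 385) = {5, 11}; no ℚ_5-point on the conic.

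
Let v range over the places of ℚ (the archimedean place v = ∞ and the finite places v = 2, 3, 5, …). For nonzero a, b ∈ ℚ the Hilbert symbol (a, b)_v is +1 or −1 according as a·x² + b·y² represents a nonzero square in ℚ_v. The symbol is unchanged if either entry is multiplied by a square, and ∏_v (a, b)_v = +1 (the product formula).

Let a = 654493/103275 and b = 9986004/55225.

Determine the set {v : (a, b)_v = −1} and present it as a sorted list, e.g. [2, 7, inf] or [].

Mod squares: a ≡ 1887, b ≡ 629. Check v ∈ {∞, 2, 3, 5, 7, 17, 19, 37, 47}.
v=2: v_2(a)=0, v_2(b)=2; units ≡ 7, 5 (mod 8); ε·ε+αω+βω = 1·0+0·1+2·0 ≡ 0  ⇒  (a,b)_2 = +1.
v=47: a=47^0·(≡7), b=47^-2·(≡21) mod 47; (7|47)=+1, (21|47)=+1; (−1)^{0·-2·23}·(+1)^-2·(+1)^0 = +1.
v=∞: 1887 > 0 and 629 > 0  ⇒  (a,b)_∞ = +1.
v=17: a=17^-1·(≡13), b=17^1·(≡5) mod 17; (13|17)=+1, (5|17)=-1; (−1)^{-1·1·8}·(+1)^1·(-1)^-1 = -1.
v=7: a=7^2·(≡2), b=7^2·(≡6) mod 7; (2|7)=+1, (6|7)=-1; (−1)^{2·2·3}·(+1)^2·(-1)^2 = +1.
v=3: a=3^-5·(≡2), b=3^4·(≡2) mod 3; (2|3)=-1, (2|3)=-1; (−1)^{-5·4·1}·(-1)^4·(-1)^-5 = -1.
v=37: a=37^1·(≡5), b=37^1·(≡13) mod 37; (5|37)=-1, (13|37)=-1; (−1)^{1·1·18}·(-1)^1·(-1)^1 = +1.
v=5: a=5^-2·(≡3), b=5^-2·(≡1) mod 5; (3|5)=-1, (1|5)=+1; (−1)^{-2·-2·2}·(-1)^-2·(+1)^-2 = +1.
v=19: a=19^2·(≡16), b=19^0·(≡2) mod 19; (16|19)=+1, (2|19)=-1; (−1)^{2·0·9}·(+1)^0·(-1)^2 = +1.
|Ram(1887, 629)| = 2, even; anisotropic at {3, 17}.

[3, 17]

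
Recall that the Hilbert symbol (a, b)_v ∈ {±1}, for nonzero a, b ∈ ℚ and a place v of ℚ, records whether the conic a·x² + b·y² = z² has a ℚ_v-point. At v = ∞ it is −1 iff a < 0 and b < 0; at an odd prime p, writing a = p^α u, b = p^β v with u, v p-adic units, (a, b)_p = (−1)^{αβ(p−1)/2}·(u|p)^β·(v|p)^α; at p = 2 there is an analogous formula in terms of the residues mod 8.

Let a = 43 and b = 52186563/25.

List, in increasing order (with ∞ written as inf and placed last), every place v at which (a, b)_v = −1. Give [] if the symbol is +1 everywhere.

Mod squares: a ≡ 43, b ≡ 5798507. Check v ∈ {∞, 2, 3, 5, 11, 13, 23, 41, 43}.
v=5: a=5^0·(≡3), b=5^-2·(≡3) mod 5; (3|5)=-1, (3|5)=-1; (−1)^{0·-2·2}·(-1)^-2·(-1)^0 = +1.
v=11: a=11^0·(≡10), b=11^1·(≡7) mod 11; (10|11)=-1, (7|11)=-1; (−1)^{0·1·5}·(-1)^1·(-1)^0 = -1.
v=3: a=3^0·(≡1), b=3^2·(≡2) mod 3; (1|3)=+1, (2|3)=-1; (−1)^{0·2·1}·(+1)^2·(-1)^0 = +1.
v=43: a=43^1·(≡1), b=43^1·(≡21) mod 43; (1|43)=+1, (21|43)=+1; (−1)^{1·1·21}·(+1)^1·(+1)^1 = -1.
v=41: a=41^0·(≡2), b=41^1·(≡36) mod 41; (2|41)=+1, (36|41)=+1; (−1)^{0·1·20}·(+1)^1·(+1)^0 = +1.
v=2: v_2(a)=0, v_2(b)=0; units ≡ 3, 3 (mod 8); ε·ε+αω+βω = 1·1+0·1+0·1 ≡ 1  ⇒  (a,b)_2 = -1.
v=13: a=13^0·(≡4), b=13^1·(≡10) mod 13; (4|13)=+1, (10|13)=+1; (−1)^{0·1·6}·(+1)^1·(+1)^0 = +1.
v=∞: 43 > 0 and 5798507 > 0  ⇒  (a,b)_∞ = +1.
v=23: a=23^0·(≡20), b=23^1·(≡4) mod 23; (20|23)=-1, (4|23)=+1; (−1)^{0·1·11}·(-1)^1·(+1)^0 = -1.
Ram(43, 5798507) = {2, 11, 23, 43}; no ℚ_2-point on the conic.

[2, 11, 23, 43]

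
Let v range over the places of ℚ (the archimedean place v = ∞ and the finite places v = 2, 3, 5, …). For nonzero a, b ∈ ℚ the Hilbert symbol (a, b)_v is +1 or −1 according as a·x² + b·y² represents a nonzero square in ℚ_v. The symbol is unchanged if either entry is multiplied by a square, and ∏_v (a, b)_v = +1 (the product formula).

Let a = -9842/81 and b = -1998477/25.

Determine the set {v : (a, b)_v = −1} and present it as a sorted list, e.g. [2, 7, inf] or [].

(a, b) ≡ (-9842, -222053) mod (ℚ^×)²; places V = {2, 3, 5, 7, 13, 19, 29, 31, 37, ∞}.
(a,b)_29: α=0, u≡26; β=1, v≡24 (mod 29); (26|29)=-1, (24|29)=+1; sign (−1)^0·-1^1·+1^0 = -1.
(a,b)_2: α=1, β=0; u≡7, v≡3 (mod 8); ε(u)ε(v)=1·1, αω(v)=1·1, βω(u)=0·0; sum ≡ 0  ⇒  +1.
(a,b)_5: α=0, u≡3; β=-2, v≡3 (mod 5); (3|5)=-1, (3|5)=-1; sign (−1)^0·-1^-2·-1^0 = +1.
(a,b)_19: α=1, u≡18; β=1, v≡16 (mod 19); (18|19)=-1, (16|19)=+1; sign (−1)^1·-1^1·+1^1 = +1.
(a,b)_∞: sgn(-9842)=−, sgn(-222053)=−, so -1.
(a,b)_3: α=-4, u≡1; β=2, v≡1 (mod 3); (1|3)=+1, (1|3)=+1; sign (−1)^0·+1^2·+1^-4 = +1.
(a,b)_7: α=1, u≡2; β=0, v≡4 (mod 7); (2|7)=+1, (4|7)=+1; sign (−1)^0·+1^0·+1^1 = +1.
(a,b)_13: α=0, u≡4; β=1, v≡4 (mod 13); (4|13)=+1, (4|13)=+1; sign (−1)^0·+1^1·+1^0 = +1.
(a,b)_31: α=0, u≡9; β=1, v≡3 (mod 31); (9|31)=+1, (3|31)=-1; sign (−1)^0·+1^1·-1^0 = +1.
(a,b)_37: α=1, u≡36; β=0, v≡12 (mod 37); (36|37)=+1, (12|37)=+1; sign (−1)^0·+1^0·+1^1 = +1.
|Ram(-9842, -222053)| = 2, even; anisotropic at {29, ∞}.

[29, inf]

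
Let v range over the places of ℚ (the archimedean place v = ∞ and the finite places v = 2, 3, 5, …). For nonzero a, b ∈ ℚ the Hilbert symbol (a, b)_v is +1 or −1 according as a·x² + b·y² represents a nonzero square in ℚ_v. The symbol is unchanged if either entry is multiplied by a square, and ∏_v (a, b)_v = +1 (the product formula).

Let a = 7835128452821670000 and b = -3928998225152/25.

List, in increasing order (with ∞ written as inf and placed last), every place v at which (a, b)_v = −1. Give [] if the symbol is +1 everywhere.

[2, 7, 11, 53]

Mod squares: a ≡ 2705703, b ≡ -53. Check v ∈ {∞, 2, 3, 5, 7, 11, 13, 17, 53}.
v=∞: 2705703 > 0 and -53 < 0  ⇒  (a,b)_∞ = +1.
v=53: a=53^1·(≡22), b=53^1·(≡10) mod 53; (22|53)=-1, (10|53)=+1; (−1)^{1·1·26}·(-1)^1·(+1)^1 = -1.
v=7: a=7^3·(≡6), b=7^2·(≡5) mod 7; (6|7)=-1, (5|7)=-1; (−1)^{3·2·3}·(-1)^2·(-1)^3 = -1.
v=13: a=13^3·(≡9), b=13^2·(≡1) mod 13; (9|13)=+1, (1|13)=+1; (−1)^{3·2·6}·(+1)^2·(+1)^3 = +1.
v=2: v_2(a)=4, v_2(b)=8; units ≡ 7, 3 (mod 8); ε·ε+αω+βω = 1·1+4·1+8·0 ≡ 1  ⇒  (a,b)_2 = -1.
v=17: a=17^3·(≡12), b=17^2·(≡16) mod 17; (12|17)=-1, (16|17)=+1; (−1)^{3·2·8}·(-1)^2·(+1)^3 = +1.
v=5: a=5^4·(≡2), b=5^-2·(≡3) mod 5; (2|5)=-1, (3|5)=-1; (−1)^{4·-2·2}·(-1)^-2·(-1)^4 = +1.
v=3: a=3^1·(≡2), b=3^0·(≡1) mod 3; (2|3)=-1, (1|3)=+1; (−1)^{1·0·1}·(-1)^0·(+1)^1 = +1.
v=11: a=11^3·(≡10), b=11^2·(≡10) mod 11; (10|11)=-1, (10|11)=-1; (−1)^{3·2·5}·(-1)^2·(-1)^3 = -1.
Ram(2705703, -53) = {2, 7, 11, 53}; no ℚ_2-point on the conic.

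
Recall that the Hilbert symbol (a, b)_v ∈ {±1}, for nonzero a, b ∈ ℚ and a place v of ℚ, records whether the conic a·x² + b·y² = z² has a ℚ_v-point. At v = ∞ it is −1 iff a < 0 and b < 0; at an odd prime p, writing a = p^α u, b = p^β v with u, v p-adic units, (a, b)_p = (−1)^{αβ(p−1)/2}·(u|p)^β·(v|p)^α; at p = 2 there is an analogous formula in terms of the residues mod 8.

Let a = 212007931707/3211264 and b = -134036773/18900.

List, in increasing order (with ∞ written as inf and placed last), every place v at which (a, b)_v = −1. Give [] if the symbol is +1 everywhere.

Mod squares: a ≡ 3, b ≡ -273. Check v ∈ {∞, 2, 3, 5, 7, 11, 13, 19}.
v=5: a=5^0·(≡3), b=5^-2·(≡2) mod 5; (3|5)=-1, (2|5)=-1; (−1)^{0·-2·2}·(-1)^-2·(-1)^0 = +1.
v=13: a=13^6·(≡12), b=13^5·(≡5) mod 13; (12|13)=+1, (5|13)=-1; (−1)^{6·5·6}·(+1)^5·(-1)^6 = +1.
v=11: a=11^4·(≡5), b=11^0·(≡10) mod 11; (5|11)=+1, (10|11)=-1; (−1)^{4·0·5}·(+1)^0·(-1)^4 = +1.
v=19: a=19^0·(≡18), b=19^2·(≡18) mod 19; (18|19)=-1, (18|19)=-1; (−1)^{0·2·9}·(-1)^2·(-1)^0 = +1.
v=7: a=7^-2·(≡6), b=7^-1·(≡5) mod 7; (6|7)=-1, (5|7)=-1; (−1)^{-2·-1·3}·(-1)^-1·(-1)^-2 = -1.
v=3: a=3^1·(≡1), b=3^-3·(≡2) mod 3; (1|3)=+1, (2|3)=-1; (−1)^{1·-3·1}·(+1)^-3·(-1)^1 = +1.
v=∞: 3 > 0 and -273 < 0  ⇒  (a,b)_∞ = +1.
v=2: v_2(a)=-16, v_2(b)=-2; units ≡ 3, 7 (mod 8); ε·ε+αω+βω = 1·1+-16·0+-2·1 ≡ 1  ⇒  (a,b)_2 = -1.
Ram(3, -273) = {2, 7}; no ℚ_2-point on the conic.

[2, 7]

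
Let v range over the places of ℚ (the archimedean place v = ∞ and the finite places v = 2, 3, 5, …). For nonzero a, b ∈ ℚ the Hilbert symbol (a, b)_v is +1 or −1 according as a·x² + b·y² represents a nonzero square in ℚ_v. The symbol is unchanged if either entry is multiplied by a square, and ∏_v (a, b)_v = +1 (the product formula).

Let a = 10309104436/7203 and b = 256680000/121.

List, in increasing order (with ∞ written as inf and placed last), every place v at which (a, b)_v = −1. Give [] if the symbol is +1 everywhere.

[3, 19, 23, 31]

(a, b) ≡ (22287, 713) mod (ℚ^×)²; places V = {2, 3, 5, 7, 11, 17, 19, 23, 31, ∞}.
(a,b)_23: α=1, u≡12; β=1, v≡13 (mod 23); (12|23)=+1, (13|23)=+1; sign (−1)^1·+1^1·+1^1 = -1.
(a,b)_19: α=3, u≡14; β=0, v≡10 (mod 19); (14|19)=-1, (10|19)=-1; sign (−1)^0·-1^0·-1^3 = -1.
(a,b)_7: α=-4, u≡5; β=0, v≡5 (mod 7); (5|7)=-1, (5|7)=-1; sign (−1)^0·-1^0·-1^-4 = +1.
(a,b)_3: α=-1, u≡1; β=2, v≡2 (mod 3); (1|3)=+1, (2|3)=-1; sign (−1)^0·+1^2·-1^-1 = -1.
(a,b)_31: α=2, u≡13; β=1, v≡23 (mod 31); (13|31)=-1, (23|31)=-1; sign (−1)^0·-1^1·-1^2 = -1.
(a,b)_5: α=0, u≡2; β=4, v≡3 (mod 5); (2|5)=-1, (3|5)=-1; sign (−1)^0·-1^4·-1^0 = +1.
(a,b)_17: α=1, u≡8; β=0, v≡13 (mod 17); (8|17)=+1, (13|17)=+1; sign (−1)^0·+1^0·+1^1 = +1.
(a,b)_∞: sgn(22287)=+, sgn(713)=+, so +1.
(a,b)_11: α=0, u≡9; β=-2, v≡5 (mod 11); (9|11)=+1, (5|11)=+1; sign (−1)^0·+1^-2·+1^0 = +1.
(a,b)_2: α=2, β=6; u≡7, v≡1 (mod 8); ε(u)ε(v)=1·0, αω(v)=2·0, βω(u)=6·0; sum ≡ 0  ⇒  +1.
|Ram(22287, 713)| = 4, even; anisotropic at {3, 19, 23, 31}.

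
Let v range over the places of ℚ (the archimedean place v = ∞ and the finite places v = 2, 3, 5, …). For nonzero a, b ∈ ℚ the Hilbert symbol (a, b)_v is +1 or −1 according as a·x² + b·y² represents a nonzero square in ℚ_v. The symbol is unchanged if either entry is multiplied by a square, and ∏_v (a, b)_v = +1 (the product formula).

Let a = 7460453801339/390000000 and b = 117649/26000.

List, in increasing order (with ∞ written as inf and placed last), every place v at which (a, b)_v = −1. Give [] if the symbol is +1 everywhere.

(a, b) ≡ (4290, 65) mod (ℚ^×)²; places V = {2, 3, 5, 7, 11, 13, ∞}.
(a,b)_2: α=-7, β=-4; u≡1, v≡1 (mod 8); ε(u)ε(v)=0·0, αω(v)=-7·0, βω(u)=-4·0; sum ≡ 0  ⇒  +1.
(a,b)_11: α=1, u≡5; β=0, v≡10 (mod 11); (5|11)=+1, (10|11)=-1; sign (−1)^0·+1^0·-1^1 = -1.
(a,b)_13: α=-1, u≡8; β=-1, v≡7 (mod 13); (8|13)=-1, (7|13)=-1; sign (−1)^0·-1^-1·-1^-1 = +1.
(a,b)_∞: sgn(4290)=+, sgn(65)=+, so +1.
(a,b)_5: α=-7, u≡2; β=-3, v≡3 (mod 5); (2|5)=-1, (3|5)=-1; sign (−1)^0·-1^-3·-1^-7 = +1.
(a,b)_3: α=-1, u≡2; β=0, v≡2 (mod 3); (2|3)=-1, (2|3)=-1; sign (−1)^0·-1^0·-1^-1 = -1.
(a,b)_7: α=14, u≡5; β=6, v≡4 (mod 7); (5|7)=-1, (4|7)=+1; sign (−1)^0·-1^6·+1^14 = +1.
Ram(4290, 65) = {3, 11}; no ℚ_3-point on the conic.

[3, 11]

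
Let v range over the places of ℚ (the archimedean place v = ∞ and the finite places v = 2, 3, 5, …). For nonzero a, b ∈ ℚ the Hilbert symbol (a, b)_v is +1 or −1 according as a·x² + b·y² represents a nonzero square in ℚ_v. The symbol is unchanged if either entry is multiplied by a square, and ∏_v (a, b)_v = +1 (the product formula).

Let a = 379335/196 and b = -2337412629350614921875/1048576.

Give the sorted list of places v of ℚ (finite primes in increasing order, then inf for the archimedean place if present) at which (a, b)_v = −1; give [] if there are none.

(a, b) ≡ (3135, -595) mod (ℚ^×)²; places V = {2, 3, 5, 7, 11, 17, 19, ∞}.
(a,b)_3: α=1, u≡1; β=2, v≡2 (mod 3); (1|3)=+1, (2|3)=-1; sign (−1)^0·+1^2·-1^1 = -1.
(a,b)_17: α=0, u≡11; β=1, v≡1 (mod 17); (11|17)=-1, (1|17)=+1; sign (−1)^0·-1^1·+1^0 = -1.
(a,b)_∞: sgn(3135)=+, sgn(-595)=−, so +1.
(a,b)_5: α=1, u≡2; β=7, v≡4 (mod 5); (2|5)=-1, (4|5)=+1; sign (−1)^0·-1^7·+1^1 = -1.
(a,b)_2: α=-2, β=-20; u≡7, v≡5 (mod 8); ε(u)ε(v)=1·0, αω(v)=-2·1, βω(u)=-20·0; sum ≡ 0  ⇒  +1.
(a,b)_11: α=3, u≡6; β=8, v≡7 (mod 11); (6|11)=-1, (7|11)=-1; sign (−1)^0·-1^8·-1^3 = -1.
(a,b)_7: α=-2, u≡3; β=1, v≡5 (mod 7); (3|7)=-1, (5|7)=-1; sign (−1)^0·-1^1·-1^-2 = -1.
(a,b)_19: α=1, u≡12; β=4, v≡13 (mod 19); (12|19)=-1, (13|19)=-1; sign (−1)^0·-1^4·-1^1 = -1.
|Ram(3135, -595)| = 6, even; anisotropic at {3, 5, 7, 11, 17, 19}.

[3, 5, 7, 11, 17, 19]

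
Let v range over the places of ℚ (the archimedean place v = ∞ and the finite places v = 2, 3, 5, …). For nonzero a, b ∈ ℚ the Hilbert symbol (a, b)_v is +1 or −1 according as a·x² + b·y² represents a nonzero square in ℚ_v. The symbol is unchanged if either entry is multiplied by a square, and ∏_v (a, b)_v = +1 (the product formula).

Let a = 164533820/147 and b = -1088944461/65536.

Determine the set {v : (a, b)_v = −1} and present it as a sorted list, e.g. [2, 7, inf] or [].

Mod squares: a ≡ 123400365, b ≡ -1189. Check v ∈ {∞, 2, 3, 5, 7, 11, 17, 29, 37, 41}.
v=41: a=41^1·(≡18), b=41^1·(≡35) mod 41; (18|41)=+1, (35|41)=-1; (−1)^{1·1·20}·(+1)^1·(-1)^1 = -1.
v=11: a=11^1·(≡10), b=11^2·(≡6) mod 11; (10|11)=-1, (6|11)=-1; (−1)^{1·2·5}·(-1)^2·(-1)^1 = -1.
v=3: a=3^-1·(≡2), b=3^2·(≡2) mod 3; (2|3)=-1, (2|3)=-1; (−1)^{-1·2·1}·(-1)^2·(-1)^-1 = -1.
v=29: a=29^1·(≡10), b=29^3·(≡19) mod 29; (10|29)=-1, (19|29)=-1; (−1)^{1·3·14}·(-1)^3·(-1)^1 = +1.
v=2: v_2(a)=2, v_2(b)=-16; units ≡ 5, 3 (mod 8); ε·ε+αω+βω = 0·1+2·1+-16·1 ≡ 0  ⇒  (a,b)_2 = +1.
v=7: a=7^-2·(≡1), b=7^0·(≡2) mod 7; (1|7)=+1, (2|7)=+1; (−1)^{-2·0·3}·(+1)^0·(+1)^-2 = +1.
v=∞: 123400365 > 0 and -1189 < 0  ⇒  (a,b)_∞ = +1.
v=17: a=17^1·(≡8), b=17^0·(≡8) mod 17; (8|17)=+1, (8|17)=+1; (−1)^{1·0·8}·(+1)^0·(+1)^1 = +1.
v=37: a=37^1·(≡22), b=37^0·(≡19) mod 37; (22|37)=-1, (19|37)=-1; (−1)^{1·0·18}·(-1)^0·(-1)^1 = -1.
v=5: a=5^1·(≡2), b=5^0·(≡4) mod 5; (2|5)=-1, (4|5)=+1; (−1)^{1·0·2}·(-1)^0·(+1)^1 = +1.
Ram(123400365, -1189) = {3, 11, 37, 41}; no ℚ_3-point on the conic.

[3, 11, 37, 41]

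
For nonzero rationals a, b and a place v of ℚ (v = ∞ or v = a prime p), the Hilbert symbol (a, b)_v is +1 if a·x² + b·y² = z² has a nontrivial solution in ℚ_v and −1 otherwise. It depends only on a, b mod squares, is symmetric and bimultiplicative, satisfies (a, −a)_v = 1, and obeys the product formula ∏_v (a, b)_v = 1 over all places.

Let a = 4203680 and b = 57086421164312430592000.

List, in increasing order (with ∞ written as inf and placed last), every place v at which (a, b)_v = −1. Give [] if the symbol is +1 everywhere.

(a, b) ≡ (262730, 201908005) mod (ℚ^×)²; places V = {2, 5, 13, 29, 43, 47, 53, ∞}.
(a,b)_13: α=1, u≡11; β=3, v≡1 (mod 13); (11|13)=-1, (1|13)=+1; sign (−1)^0·-1^3·+1^1 = -1.
(a,b)_47: α=1, u≡46; β=3, v≡7 (mod 47); (46|47)=-1, (7|47)=+1; sign (−1)^1·-1^3·+1^1 = +1.
(a,b)_∞: sgn(262730)=+, sgn(201908005)=+, so +1.
(a,b)_53: α=0, u≡38; β=1, v≡8 (mod 53); (38|53)=+1, (8|53)=-1; sign (−1)^0·+1^1·-1^0 = +1.
(a,b)_29: α=0, u≡14; β=1, v≡13 (mod 29); (14|29)=-1, (13|29)=+1; sign (−1)^0·-1^1·+1^0 = -1.
(a,b)_2: α=5, β=14; u≡5, v≡5 (mod 8); ε(u)ε(v)=0·0, αω(v)=5·1, βω(u)=14·1; sum ≡ 1  ⇒  -1.
(a,b)_43: α=1, u≡21; β=3, v≡41 (mod 43); (21|43)=+1, (41|43)=+1; sign (−1)^1·+1^3·+1^1 = -1.
(a,b)_5: α=1, u≡1; β=3, v≡1 (mod 5); (1|5)=+1, (1|5)=+1; sign (−1)^0·+1^3·+1^1 = +1.
|Ram(262730, 201908005)| = 4, even; anisotropic at {2, 13, 29, 43}.

[2, 13, 29, 43]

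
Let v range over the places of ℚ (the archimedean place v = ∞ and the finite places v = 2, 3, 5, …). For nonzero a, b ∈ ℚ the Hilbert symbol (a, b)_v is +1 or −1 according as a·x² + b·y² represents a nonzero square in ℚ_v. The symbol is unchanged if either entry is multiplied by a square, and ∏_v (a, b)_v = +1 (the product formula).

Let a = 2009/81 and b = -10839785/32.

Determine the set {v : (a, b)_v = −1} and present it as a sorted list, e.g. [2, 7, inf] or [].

[19, 41]

Mod squares: a ≡ 41, b ≡ -179170. Check v ∈ {∞, 2, 3, 5, 7, 11, 19, 23, 41}.
v=2: v_2(a)=0, v_2(b)=-5; units ≡ 1, 7 (mod 8); ε·ε+αω+βω = 0·1+0·0+-5·0 ≡ 0  ⇒  (a,b)_2 = +1.
v=11: a=11^0·(≡10), b=11^2·(≡1) mod 11; (10|11)=-1, (1|11)=+1; (−1)^{0·2·5}·(-1)^2·(+1)^0 = +1.
v=5: a=5^0·(≡4), b=5^1·(≡4) mod 5; (4|5)=+1, (4|5)=+1; (−1)^{0·1·2}·(+1)^1·(+1)^0 = +1.
v=41: a=41^1·(≡33), b=41^1·(≡11) mod 41; (33|41)=+1, (11|41)=-1; (−1)^{1·1·20}·(+1)^1·(-1)^1 = -1.
v=23: a=23^0·(≡16), b=23^1·(≡10) mod 23; (16|23)=+1, (10|23)=-1; (−1)^{0·1·11}·(+1)^1·(-1)^0 = +1.
v=7: a=7^2·(≡5), b=7^0·(≡4) mod 7; (5|7)=-1, (4|7)=+1; (−1)^{2·0·3}·(-1)^0·(+1)^2 = +1.
v=3: a=3^-4·(≡2), b=3^0·(≡2) mod 3; (2|3)=-1, (2|3)=-1; (−1)^{-4·0·1}·(-1)^0·(-1)^-4 = +1.
v=∞: 41 > 0 and -179170 < 0  ⇒  (a,b)_∞ = +1.
v=19: a=19^0·(≡18), b=19^1·(≡13) mod 19; (18|19)=-1, (13|19)=-1; (−1)^{0·1·9}·(-1)^1·(-1)^0 = -1.
(41, -179170 / ℚ) ramifies at {19, 41}: a division algebra.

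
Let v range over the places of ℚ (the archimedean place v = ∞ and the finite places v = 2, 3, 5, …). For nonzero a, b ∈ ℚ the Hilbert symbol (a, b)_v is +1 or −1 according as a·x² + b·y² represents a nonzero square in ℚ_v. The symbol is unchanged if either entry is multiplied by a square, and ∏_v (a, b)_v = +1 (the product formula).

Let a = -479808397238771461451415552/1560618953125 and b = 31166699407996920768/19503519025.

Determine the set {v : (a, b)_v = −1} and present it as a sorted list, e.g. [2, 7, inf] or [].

[2, 43]

Mod squares: a ≡ -144781, b ≡ 287. Check v ∈ {∞, 2, 3, 5, 7, 11, 13, 17, 29, 31, 37, 41, 43, 53}.
v=41: a=41^2·(≡5), b=41^1·(≡30) mod 41; (5|41)=+1, (30|41)=-1; (−1)^{2·1·20}·(+1)^1·(-1)^2 = +1.
v=53: a=53^-2·(≡7), b=53^-2·(≡27) mod 53; (7|53)=+1, (27|53)=-1; (−1)^{-2·-2·26}·(+1)^-2·(-1)^-2 = +1.
v=2: v_2(a)=18, v_2(b)=6; units ≡ 3, 7 (mod 8); ε·ε+αω+βω = 1·1+18·0+6·1 ≡ 1  ⇒  (a,b)_2 = -1.
v=29: a=29^2·(≡20), b=29^2·(≡3) mod 29; (20|29)=+1, (3|29)=-1; (−1)^{2·2·14}·(+1)^2·(-1)^2 = +1.
v=17: a=17^0·(≡16), b=17^-2·(≡4) mod 17; (16|17)=+1, (4|17)=+1; (−1)^{0·-2·8}·(+1)^-2·(+1)^0 = +1.
v=∞: -144781 < 0 and 287 > 0  ⇒  (a,b)_∞ = +1.
v=31: a=31^-2·(≡9), b=31^-2·(≡18) mod 31; (9|31)=+1, (18|31)=+1; (−1)^{-2·-2·15}·(+1)^-2·(+1)^-2 = +1.
v=13: a=13^3·(≡10), b=13^2·(≡1) mod 13; (10|13)=+1, (1|13)=+1; (−1)^{3·2·6}·(+1)^2·(+1)^3 = +1.
v=5: a=5^-6·(≡1), b=5^-2·(≡3) mod 5; (1|5)=+1, (3|5)=-1; (−1)^{-6·-2·2}·(+1)^-2·(-1)^-6 = +1.
v=37: a=37^-1·(≡33), b=37^0·(≡33) mod 37; (33|37)=+1, (33|37)=+1; (−1)^{-1·0·18}·(+1)^0·(+1)^-1 = +1.
v=7: a=7^7·(≡2), b=7^3·(≡5) mod 7; (2|7)=+1, (5|7)=-1; (−1)^{7·3·3}·(+1)^3·(-1)^7 = +1.
v=43: a=43^3·(≡2), b=43^2·(≡39) mod 43; (2|43)=-1, (39|43)=-1; (−1)^{3·2·21}·(-1)^2·(-1)^3 = -1.
v=11: a=11^0·(≡9), b=11^4·(≡4) mod 11; (9|11)=+1, (4|11)=+1; (−1)^{0·4·5}·(+1)^4·(+1)^0 = +1.
v=3: a=3^2·(≡2), b=3^2·(≡2) mod 3; (2|3)=-1, (2|3)=-1; (−1)^{2·2·1}·(-1)^2·(-1)^2 = +1.
|Ram(-144781, 287)| = 2, even; anisotropic at {2, 43}.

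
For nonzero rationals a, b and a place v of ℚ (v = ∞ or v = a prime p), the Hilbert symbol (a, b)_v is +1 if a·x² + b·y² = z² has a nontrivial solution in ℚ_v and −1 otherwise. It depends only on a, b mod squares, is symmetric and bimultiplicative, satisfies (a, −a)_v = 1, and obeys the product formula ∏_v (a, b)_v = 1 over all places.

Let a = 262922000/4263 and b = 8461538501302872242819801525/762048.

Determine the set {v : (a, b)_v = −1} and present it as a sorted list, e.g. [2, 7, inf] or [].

[2, 5, 11, 17, 29, 37]

Mod squares: a ≡ 57185535, b ≡ 1887. Check v ∈ {∞, 2, 3, 5, 7, 11, 13, 17, 19, 29, 37, 41}.
v=29: a=29^-1·(≡27), b=29^2·(≡26) mod 29; (27|29)=-1, (26|29)=-1; (−1)^{-1·2·14}·(-1)^2·(-1)^-1 = -1.
v=7: a=7^-2·(≡4), b=7^-2·(≡4) mod 7; (4|7)=+1, (4|7)=+1; (−1)^{-2·-2·3}·(+1)^-2·(+1)^-2 = +1.
v=19: a=19^1·(≡13), b=19^6·(≡17) mod 19; (13|19)=-1, (17|19)=+1; (−1)^{1·6·9}·(-1)^6·(+1)^1 = +1.
v=∞: 57185535 > 0 and 1887 > 0  ⇒  (a,b)_∞ = +1.
v=17: a=17^1·(≡14), b=17^3·(≡16) mod 17; (14|17)=-1, (16|17)=+1; (−1)^{1·3·8}·(-1)^3·(+1)^1 = -1.
v=41: a=41^0·(≡12), b=41^2·(≡2) mod 41; (12|41)=-1, (2|41)=+1; (−1)^{0·2·20}·(-1)^2·(+1)^0 = +1.
v=11: a=11^1·(≡2), b=11^2·(≡2) mod 11; (2|11)=-1, (2|11)=-1; (−1)^{1·2·5}·(-1)^2·(-1)^1 = -1.
v=37: a=37^1·(≡28), b=37^3·(≡20) mod 37; (28|37)=+1, (20|37)=-1; (−1)^{1·3·18}·(+1)^3·(-1)^1 = -1.
v=3: a=3^-1·(≡1), b=3^-5·(≡2) mod 3; (1|3)=+1, (2|3)=-1; (−1)^{-1·-5·1}·(+1)^-5·(-1)^-1 = +1.
v=5: a=5^3·(≡2), b=5^2·(≡2) mod 5; (2|5)=-1, (2|5)=-1; (−1)^{3·2·2}·(-1)^2·(-1)^3 = -1.
v=13: a=13^0·(≡10), b=13^2·(≡8) mod 13; (10|13)=+1, (8|13)=-1; (−1)^{0·2·6}·(+1)^2·(-1)^0 = +1.
v=2: v_2(a)=4, v_2(b)=-6; units ≡ 7, 7 (mod 8); ε·ε+αω+βω = 1·1+4·0+-6·0 ≡ 1  ⇒  (a,b)_2 = -1.
(57185535, 1887 / ℚ) ramifies at {2, 5, 11, 17, 29, 37}: a division algebra.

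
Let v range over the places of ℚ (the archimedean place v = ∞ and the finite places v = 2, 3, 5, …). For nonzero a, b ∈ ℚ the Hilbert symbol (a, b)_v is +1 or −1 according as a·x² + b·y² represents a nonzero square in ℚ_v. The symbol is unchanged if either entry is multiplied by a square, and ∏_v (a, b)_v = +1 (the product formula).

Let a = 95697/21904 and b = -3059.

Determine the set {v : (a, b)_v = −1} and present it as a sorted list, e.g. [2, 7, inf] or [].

[19, 23]

Mod squares: a ≡ 217, b ≡ -3059. Check v ∈ {∞, 2, 3, 7, 19, 23, 31, 37}.
v=19: a=19^0·(≡2), b=19^1·(≡10) mod 19; (2|19)=-1, (10|19)=-1; (−1)^{0·1·9}·(-1)^1·(-1)^0 = -1.
v=31: a=31^1·(≡1), b=31^0·(≡10) mod 31; (1|31)=+1, (10|31)=+1; (−1)^{1·0·15}·(+1)^0·(+1)^1 = +1.
v=37: a=37^-2·(≡31), b=37^0·(≡12) mod 37; (31|37)=-1, (12|37)=+1; (−1)^{-2·0·18}·(-1)^0·(+1)^-2 = +1.
v=∞: 217 > 0 and -3059 < 0  ⇒  (a,b)_∞ = +1.
v=23: a=23^0·(≡5), b=23^1·(≡5) mod 23; (5|23)=-1, (5|23)=-1; (−1)^{0·1·11}·(-1)^1·(-1)^0 = -1.
v=2: v_2(a)=-4, v_2(b)=0; units ≡ 1, 5 (mod 8); ε·ε+αω+βω = 0·0+-4·1+0·0 ≡ 0  ⇒  (a,b)_2 = +1.
v=7: a=7^3·(≡6), b=7^1·(≡4) mod 7; (6|7)=-1, (4|7)=+1; (−1)^{3·1·3}·(-1)^1·(+1)^3 = +1.
v=3: a=3^2·(≡1), b=3^0·(≡1) mod 3; (1|3)=+1, (1|3)=+1; (−1)^{2·0·1}·(+1)^0·(+1)^2 = +1.
|Ram(217, -3059)| = 2, even; anisotropic at {19, 23}.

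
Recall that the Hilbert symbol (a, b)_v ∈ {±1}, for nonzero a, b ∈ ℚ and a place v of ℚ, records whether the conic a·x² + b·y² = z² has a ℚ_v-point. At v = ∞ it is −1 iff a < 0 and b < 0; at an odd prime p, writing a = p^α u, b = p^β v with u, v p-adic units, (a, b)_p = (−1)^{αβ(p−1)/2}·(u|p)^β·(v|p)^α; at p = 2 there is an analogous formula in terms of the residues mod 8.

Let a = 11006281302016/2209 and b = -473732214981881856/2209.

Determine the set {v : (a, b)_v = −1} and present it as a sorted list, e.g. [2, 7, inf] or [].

[13, 19]

(a, b) ≡ (91, -8151) mod (ℚ^×)²; places V = {2, 3, 7, 11, 13, 17, 19, 47, ∞}.
(a,b)_∞: sgn(91)=+, sgn(-8151)=−, so +1.
(a,b)_11: α=2, u≡5; β=3, v≡2 (mod 11); (5|11)=+1, (2|11)=-1; sign (−1)^0·+1^3·-1^2 = +1.
(a,b)_7: α=1, u≡6; β=4, v≡4 (mod 7); (6|7)=-1, (4|7)=+1; sign (−1)^0·-1^4·+1^1 = +1.
(a,b)_3: α=0, u≡1; β=1, v≡1 (mod 3); (1|3)=+1, (1|3)=+1; sign (−1)^0·+1^1·+1^0 = +1.
(a,b)_19: α=2, u≡14; β=1, v≡13 (mod 19); (14|19)=-1, (13|19)=-1; sign (−1)^0·-1^1·-1^2 = -1.
(a,b)_13: α=3, u≡11; β=3, v≡12 (mod 13); (11|13)=-1, (12|13)=+1; sign (−1)^0·-1^3·+1^3 = -1.
(a,b)_47: α=-2, u≡11; β=-2, v≡18 (mod 47); (11|47)=-1, (18|47)=+1; sign (−1)^0·-1^-2·+1^-2 = +1.
(a,b)_17: α=0, u≡12; β=2, v≡13 (mod 17); (12|17)=-1, (13|17)=+1; sign (−1)^0·-1^2·+1^0 = +1.
(a,b)_2: α=14, β=12; u≡3, v≡1 (mod 8); ε(u)ε(v)=1·0, αω(v)=14·0, βω(u)=12·1; sum ≡ 0  ⇒  +1.
(91, -8151 / ℚ) ramifies at {13, 19}: a division algebra.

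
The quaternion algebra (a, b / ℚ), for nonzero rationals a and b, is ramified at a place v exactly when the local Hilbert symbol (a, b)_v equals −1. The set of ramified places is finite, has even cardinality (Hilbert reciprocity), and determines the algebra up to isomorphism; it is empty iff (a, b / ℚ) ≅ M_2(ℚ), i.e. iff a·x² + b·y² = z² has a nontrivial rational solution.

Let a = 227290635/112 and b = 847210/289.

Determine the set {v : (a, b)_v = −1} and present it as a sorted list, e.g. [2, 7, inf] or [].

(a, b) ≡ (8645, 17290) mod (ℚ^×)²; places V = {2, 3, 5, 7, 11, 13, 17, 19, ∞}.
(a,b)_2: α=-4, β=1; u≡5, v≡5 (mod 8); ε(u)ε(v)=0·0, αω(v)=-4·1, βω(u)=1·1; sum ≡ 1  ⇒  -1.
(a,b)_13: α=3, u≡5; β=1, v≡9 (mod 13); (5|13)=-1, (9|13)=+1; sign (−1)^0·-1^1·+1^3 = -1.
(a,b)_∞: sgn(8645)=+, sgn(17290)=+, so +1.
(a,b)_5: α=1, u≡1; β=1, v≡3 (mod 5); (1|5)=+1, (3|5)=-1; sign (−1)^0·+1^1·-1^1 = -1.
(a,b)_3: α=2, u≡2; β=0, v≡1 (mod 3); (2|3)=-1, (1|3)=+1; sign (−1)^0·-1^0·+1^2 = +1.
(a,b)_7: α=-1, u≡6; β=3, v≡3 (mod 7); (6|7)=-1, (3|7)=-1; sign (−1)^1·-1^3·-1^-1 = -1.
(a,b)_17: α=0, u≡4; β=-2, v≡15 (mod 17); (4|17)=+1, (15|17)=+1; sign (−1)^0·+1^-2·+1^0 = +1.
(a,b)_19: α=1, u≡10; β=1, v≡4 (mod 19); (10|19)=-1, (4|19)=+1; sign (−1)^1·-1^1·+1^1 = +1.
(a,b)_11: α=2, u≡10; β=0, v≡4 (mod 11); (10|11)=-1, (4|11)=+1; sign (−1)^0·-1^0·+1^2 = +1.
Ram(8645, 17290) = {2, 5, 7, 13}; no ℚ_2-point on the conic.

[2, 5, 7, 13]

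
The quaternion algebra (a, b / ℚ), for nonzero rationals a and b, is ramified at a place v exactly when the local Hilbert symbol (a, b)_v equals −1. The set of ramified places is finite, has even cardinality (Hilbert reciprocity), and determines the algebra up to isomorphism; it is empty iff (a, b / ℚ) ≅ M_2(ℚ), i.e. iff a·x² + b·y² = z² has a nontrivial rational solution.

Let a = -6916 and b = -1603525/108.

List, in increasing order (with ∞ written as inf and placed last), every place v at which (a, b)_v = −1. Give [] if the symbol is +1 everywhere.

(a, b) ≡ (-1729, -3927) mod (ℚ^×)²; places V = {2, 3, 5, 7, 11, 13, 17, 19, ∞}.
(a,b)_13: α=1, u≡1; β=0, v≡3 (mod 13); (1|13)=+1, (3|13)=+1; sign (−1)^0·+1^0·+1^1 = +1.
(a,b)_7: α=1, u≡6; β=3, v≡5 (mod 7); (6|7)=-1, (5|7)=-1; sign (−1)^1·-1^3·-1^1 = -1.
(a,b)_∞: sgn(-1729)=−, sgn(-3927)=−, so -1.
(a,b)_19: α=1, u≡16; β=0, v≡16 (mod 19); (16|19)=+1, (16|19)=+1; sign (−1)^0·+1^0·+1^1 = +1.
(a,b)_3: α=0, u≡2; β=-3, v≡2 (mod 3); (2|3)=-1, (2|3)=-1; sign (−1)^0·-1^-3·-1^0 = -1.
(a,b)_17: α=0, u≡3; β=1, v≡7 (mod 17); (3|17)=-1, (7|17)=-1; sign (−1)^0·-1^1·-1^0 = -1.
(a,b)_11: α=0, u≡3; β=1, v≡7 (mod 11); (3|11)=+1, (7|11)=-1; sign (−1)^0·+1^1·-1^0 = +1.
(a,b)_2: α=2, β=-2; u≡7, v≡1 (mod 8); ε(u)ε(v)=1·0, αω(v)=2·0, βω(u)=-2·0; sum ≡ 0  ⇒  +1.
(a,b)_5: α=0, u≡4; β=2, v≡3 (mod 5); (4|5)=+1, (3|5)=-1; sign (−1)^0·+1^2·-1^0 = +1.
|Ram(-1729, -3927)| = 4, even; anisotropic at {3, 7, 17, ∞}.

[3, 7, 17, inf]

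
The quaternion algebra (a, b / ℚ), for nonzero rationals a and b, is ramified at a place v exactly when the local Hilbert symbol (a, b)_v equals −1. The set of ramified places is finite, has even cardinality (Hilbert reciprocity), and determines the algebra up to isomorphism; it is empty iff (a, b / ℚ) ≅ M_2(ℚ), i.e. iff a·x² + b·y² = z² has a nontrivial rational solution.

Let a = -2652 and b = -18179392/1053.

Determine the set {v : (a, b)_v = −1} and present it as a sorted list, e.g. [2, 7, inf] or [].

[3, 11, 17, inf]

(a, b) ≡ (-663, -75361) mod (ℚ^×)²; places V = {2, 3, 7, 11, 13, 17, 31, ∞}.
(a,b)_13: α=1, u≡4; β=-1, v≡1 (mod 13); (4|13)=+1, (1|13)=+1; sign (−1)^0·+1^-1·+1^1 = +1.
(a,b)_31: α=0, u≡14; β=1, v≡5 (mod 31); (14|31)=+1, (5|31)=+1; sign (−1)^0·+1^1·+1^0 = +1.
(a,b)_2: α=2, β=6; u≡1, v≡7 (mod 8); ε(u)ε(v)=0·1, αω(v)=2·0, βω(u)=6·0; sum ≡ 0  ⇒  +1.
(a,b)_17: α=1, u≡14; β=1, v≡8 (mod 17); (14|17)=-1, (8|17)=+1; sign (−1)^0·-1^1·+1^1 = -1.
(a,b)_∞: sgn(-663)=−, sgn(-75361)=−, so -1.
(a,b)_11: α=0, u≡10; β=1, v≡7 (mod 11); (10|11)=-1, (7|11)=-1; sign (−1)^0·-1^1·-1^0 = -1.
(a,b)_3: α=1, u≡1; β=-4, v≡2 (mod 3); (1|3)=+1, (2|3)=-1; sign (−1)^0·+1^-4·-1^1 = -1.
(a,b)_7: α=0, u≡1; β=2, v≡2 (mod 7); (1|7)=+1, (2|7)=+1; sign (−1)^0·+1^2·+1^0 = +1.
Ram(-663, -75361) = {3, 11, 17, ∞}; no ℚ_3-point on the conic.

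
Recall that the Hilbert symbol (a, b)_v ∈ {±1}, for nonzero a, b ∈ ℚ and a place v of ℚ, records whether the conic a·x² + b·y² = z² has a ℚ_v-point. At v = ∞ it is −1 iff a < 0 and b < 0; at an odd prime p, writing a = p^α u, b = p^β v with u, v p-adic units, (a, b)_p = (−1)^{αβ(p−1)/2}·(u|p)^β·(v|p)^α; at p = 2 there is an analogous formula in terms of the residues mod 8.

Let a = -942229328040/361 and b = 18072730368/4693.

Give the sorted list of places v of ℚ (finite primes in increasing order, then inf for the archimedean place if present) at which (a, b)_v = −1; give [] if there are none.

(a, b) ≡ (-10010, 39) mod (ℚ^×)²; places V = {2, 3, 5, 7, 11, 13, 19, ∞}.
(a,b)_∞: sgn(-10010)=−, sgn(39)=+, so +1.
(a,b)_11: α=3, u≡5; β=2, v≡6 (mod 11); (5|11)=+1, (6|11)=-1; sign (−1)^0·+1^2·-1^3 = -1.
(a,b)_7: α=5, u≡5; β=4, v≡4 (mod 7); (5|7)=-1, (4|7)=+1; sign (−1)^0·-1^4·+1^5 = +1.
(a,b)_3: α=4, u≡1; β=5, v≡1 (mod 3); (1|3)=+1, (1|3)=+1; sign (−1)^0·+1^5·+1^4 = +1.
(a,b)_2: α=3, β=8; u≡3, v≡7 (mod 8); ε(u)ε(v)=1·1, αω(v)=3·0, βω(u)=8·1; sum ≡ 1  ⇒  -1.
(a,b)_5: α=1, u≡2; β=0, v≡1 (mod 5); (2|5)=-1, (1|5)=+1; sign (−1)^0·-1^0·+1^1 = +1.
(a,b)_13: α=1, u≡3; β=-1, v≡3 (mod 13); (3|13)=+1, (3|13)=+1; sign (−1)^0·+1^-1·+1^1 = +1.
(a,b)_19: α=-2, u≡14; β=-2, v≡9 (mod 19); (14|19)=-1, (9|19)=+1; sign (−1)^0·-1^-2·+1^-2 = +1.
Ram(-10010, 39) = {2, 11}; no ℚ_2-point on the conic.

[2, 11]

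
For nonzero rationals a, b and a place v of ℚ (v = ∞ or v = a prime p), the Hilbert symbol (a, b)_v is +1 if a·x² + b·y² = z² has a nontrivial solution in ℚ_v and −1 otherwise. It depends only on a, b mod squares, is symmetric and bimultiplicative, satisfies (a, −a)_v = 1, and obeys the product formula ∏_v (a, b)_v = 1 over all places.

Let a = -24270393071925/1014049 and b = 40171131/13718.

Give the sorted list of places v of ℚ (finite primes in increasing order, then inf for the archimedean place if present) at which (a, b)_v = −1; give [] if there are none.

Mod squares: a ≡ -13, b ≡ 418. Check v ∈ {∞, 2, 3, 5, 7, 11, 13, 19, 53}.
v=∞: -13 < 0 and 418 > 0  ⇒  (a,b)_∞ = +1.
v=7: a=7^4·(≡2), b=7^4·(≡3) mod 7; (2|7)=+1, (3|7)=-1; (−1)^{4·4·3}·(+1)^4·(-1)^4 = +1.
v=53: a=53^-2·(≡44), b=53^0·(≡42) mod 53; (44|53)=+1, (42|53)=+1; (−1)^{-2·0·26}·(+1)^0·(+1)^-2 = +1.
v=11: a=11^2·(≡5), b=11^1·(≡9) mod 11; (5|11)=+1, (9|11)=+1; (−1)^{2·1·5}·(+1)^1·(+1)^2 = +1.
v=3: a=3^2·(≡2), b=3^2·(≡1) mod 3; (2|3)=-1, (1|3)=+1; (−1)^{2·2·1}·(-1)^2·(+1)^2 = +1.
v=5: a=5^2·(≡2), b=5^0·(≡2) mod 5; (2|5)=-1, (2|5)=-1; (−1)^{2·0·2}·(-1)^0·(-1)^2 = +1.
v=2: v_2(a)=0, v_2(b)=-1; units ≡ 3, 1 (mod 8); ε·ε+αω+βω = 1·0+0·0+-1·1 ≡ 1  ⇒  (a,b)_2 = -1.
v=19: a=19^-2·(≡17), b=19^-3·(≡10) mod 19; (17|19)=+1, (10|19)=-1; (−1)^{-2·-3·9}·(+1)^-3·(-1)^-2 = +1.
v=13: a=13^5·(≡9), b=13^2·(≡11) mod 13; (9|13)=+1, (11|13)=-1; (−1)^{5·2·6}·(+1)^2·(-1)^5 = -1.
(-13, 418 / ℚ) ramifies at {2, 13}: a division algebra.

[2, 13]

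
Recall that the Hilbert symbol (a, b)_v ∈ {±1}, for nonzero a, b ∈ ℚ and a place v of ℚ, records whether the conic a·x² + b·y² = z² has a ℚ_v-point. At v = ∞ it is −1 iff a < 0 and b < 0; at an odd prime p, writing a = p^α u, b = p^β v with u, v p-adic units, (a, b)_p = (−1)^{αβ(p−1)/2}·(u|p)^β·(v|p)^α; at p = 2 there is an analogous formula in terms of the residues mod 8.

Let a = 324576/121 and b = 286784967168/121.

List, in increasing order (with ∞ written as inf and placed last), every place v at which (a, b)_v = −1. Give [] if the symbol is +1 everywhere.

Mod squares: a ≡ 46, b ≡ 2. Check v ∈ {∞, 2, 3, 7, 11, 23}.
v=11: a=11^-2·(≡10), b=11^-2·(≡7) mod 11; (10|11)=-1, (7|11)=-1; (−1)^{-2·-2·5}·(-1)^-2·(-1)^-2 = +1.
v=23: a=23^1·(≡6), b=23^2·(≡13) mod 23; (6|23)=+1, (13|23)=+1; (−1)^{1·2·11}·(+1)^2·(+1)^1 = +1.
v=7: a=7^2·(≡1), b=7^6·(≡4) mod 7; (1|7)=+1, (4|7)=+1; (−1)^{2·6·3}·(+1)^6·(+1)^2 = +1.
v=2: v_2(a)=5, v_2(b)=9; units ≡ 7, 1 (mod 8); ε·ε+αω+βω = 1·0+5·0+9·0 ≡ 0  ⇒  (a,b)_2 = +1.
v=3: a=3^2·(≡1), b=3^2·(≡2) mod 3; (1|3)=+1, (2|3)=-1; (−1)^{2·2·1}·(+1)^2·(-1)^2 = +1.
v=∞: 46 > 0 and 2 > 0  ⇒  (a,b)_∞ = +1.
Ram(a, b) = ∅: the form 46·x² + 2·y² − z² is isotropic over every ℚ_v, so by Hasse–Minkowski it is isotropic over ℚ.

[]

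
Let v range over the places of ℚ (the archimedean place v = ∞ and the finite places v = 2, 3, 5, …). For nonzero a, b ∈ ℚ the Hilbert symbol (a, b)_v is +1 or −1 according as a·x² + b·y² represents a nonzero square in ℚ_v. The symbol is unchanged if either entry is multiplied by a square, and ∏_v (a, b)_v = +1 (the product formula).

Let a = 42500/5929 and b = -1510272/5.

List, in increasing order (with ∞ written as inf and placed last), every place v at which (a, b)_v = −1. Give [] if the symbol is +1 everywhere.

[3, 5, 17, 23]

Mod squares: a ≡ 17, b ≡ -13110. Check v ∈ {∞, 2, 3, 5, 7, 11, 17, 19, 23}.
v=5: a=5^4·(≡2), b=5^-1·(≡3) mod 5; (2|5)=-1, (3|5)=-1; (−1)^{4·-1·2}·(-1)^-1·(-1)^4 = -1.
v=3: a=3^0·(≡2), b=3^3·(≡1) mod 3; (2|3)=-1, (1|3)=+1; (−1)^{0·3·1}·(-1)^3·(+1)^0 = -1.
v=∞: 17 > 0 and -13110 < 0  ⇒  (a,b)_∞ = +1.
v=23: a=23^0·(≡10), b=23^1·(≡14) mod 23; (10|23)=-1, (14|23)=-1; (−1)^{0·1·11}·(-1)^1·(-1)^0 = -1.
v=11: a=11^-2·(≡8), b=11^0·(≡10) mod 11; (8|11)=-1, (10|11)=-1; (−1)^{-2·0·5}·(-1)^0·(-1)^-2 = +1.
v=2: v_2(a)=2, v_2(b)=7; units ≡ 1, 5 (mod 8); ε·ε+αω+βω = 0·0+2·1+7·0 ≡ 0  ⇒  (a,b)_2 = +1.
v=17: a=17^1·(≡4), b=17^0·(≡5) mod 17; (4|17)=+1, (5|17)=-1; (−1)^{1·0·8}·(+1)^0·(-1)^1 = -1.
v=19: a=19^0·(≡16), b=19^1·(≡13) mod 19; (16|19)=+1, (13|19)=-1; (−1)^{0·1·9}·(+1)^1·(-1)^0 = +1.
v=7: a=7^-2·(≡5), b=7^0·(≡4) mod 7; (5|7)=-1, (4|7)=+1; (−1)^{-2·0·3}·(-1)^0·(+1)^-2 = +1.
Ram(17, -13110) = {3, 5, 17, 23}; no ℚ_3-point on the conic.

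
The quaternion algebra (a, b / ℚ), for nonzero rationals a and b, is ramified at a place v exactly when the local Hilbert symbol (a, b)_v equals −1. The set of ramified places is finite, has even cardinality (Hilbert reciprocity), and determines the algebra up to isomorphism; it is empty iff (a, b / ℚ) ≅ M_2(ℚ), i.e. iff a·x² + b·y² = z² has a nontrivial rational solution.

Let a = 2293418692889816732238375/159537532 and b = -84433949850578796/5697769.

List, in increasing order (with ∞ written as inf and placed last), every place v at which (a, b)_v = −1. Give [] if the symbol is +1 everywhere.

Mod squares: a ≡ 11305, b ≡ -299. Check v ∈ {∞, 2, 3, 5, 7, 11, 13, 17, 19, 23, 29, 31}.
v=17: a=17^3·(≡15), b=17^2·(≡6) mod 17; (15|17)=+1, (6|17)=-1; (−1)^{3·2·8}·(+1)^2·(-1)^3 = -1.
v=5: a=5^3·(≡1), b=5^0·(≡1) mod 5; (1|5)=+1, (1|5)=+1; (−1)^{3·0·2}·(+1)^0·(+1)^3 = +1.
v=13: a=13^4·(≡5), b=13^3·(≡4) mod 13; (5|13)=-1, (4|13)=+1; (−1)^{4·3·6}·(-1)^3·(+1)^4 = -1.
v=∞: 11305 > 0 and -299 < 0  ⇒  (a,b)_∞ = +1.
v=19: a=19^3·(≡17), b=19^2·(≡17) mod 19; (17|19)=+1, (17|19)=+1; (−1)^{3·2·9}·(+1)^2·(+1)^3 = +1.
v=7: a=7^-3·(≡3), b=7^-2·(≡2) mod 7; (3|7)=-1, (2|7)=+1; (−1)^{-3·-2·3}·(-1)^-2·(+1)^-3 = +1.
v=31: a=31^-2·(≡21), b=31^-2·(≡23) mod 31; (21|31)=-1, (23|31)=-1; (−1)^{-2·-2·15}·(-1)^-2·(-1)^-2 = +1.
v=29: a=29^2·(≡28), b=29^2·(≡7) mod 29; (28|29)=+1, (7|29)=+1; (−1)^{2·2·14}·(+1)^2·(+1)^2 = +1.
v=23: a=23^4·(≡2), b=23^3·(≡21) mod 23; (2|23)=+1, (21|23)=-1; (−1)^{4·3·11}·(+1)^3·(-1)^4 = +1.
v=3: a=3^4·(≡1), b=3^2·(≡1) mod 3; (1|3)=+1, (1|3)=+1; (−1)^{4·2·1}·(+1)^2·(+1)^4 = +1.
v=2: v_2(a)=-2, v_2(b)=2; units ≡ 1, 5 (mod 8); ε·ε+αω+βω = 0·0+-2·1+2·0 ≡ 0  ⇒  (a,b)_2 = +1.
v=11: a=11^-2·(≡8), b=11^-2·(≡3) mod 11; (8|11)=-1, (3|11)=+1; (−1)^{-2·-2·5}·(-1)^-2·(+1)^-2 = +1.
Ram(11305, -299) = {13, 17}; no ℚ_13-point on the conic.

[13, 17]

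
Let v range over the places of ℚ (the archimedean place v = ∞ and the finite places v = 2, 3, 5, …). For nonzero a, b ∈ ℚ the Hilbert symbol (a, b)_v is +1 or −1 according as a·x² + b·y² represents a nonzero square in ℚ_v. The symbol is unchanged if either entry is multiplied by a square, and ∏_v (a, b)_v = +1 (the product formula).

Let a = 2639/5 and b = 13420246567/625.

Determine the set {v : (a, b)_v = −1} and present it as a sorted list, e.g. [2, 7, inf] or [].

[2, 5, 41, 47]

(a, b) ≡ (13195, 1927) mod (ℚ^×)²; places V = {2, 5, 7, 13, 29, 41, 47, ∞}.
(a,b)_47: α=0, u≡39; β=1, v≡26 (mod 47); (39|47)=-1, (26|47)=-1; sign (−1)^0·-1^1·-1^0 = -1.
(a,b)_29: α=1, u≡24; β=2, v≡13 (mod 29); (24|29)=+1, (13|29)=+1; sign (−1)^0·+1^2·+1^1 = +1.
(a,b)_2: α=0, β=0; u≡3, v≡7 (mod 8); ε(u)ε(v)=1·1, αω(v)=0·0, βω(u)=0·1; sum ≡ 1  ⇒  -1.
(a,b)_5: α=-1, u≡4; β=-4, v≡2 (mod 5); (4|5)=+1, (2|5)=-1; sign (−1)^0·+1^-4·-1^-1 = -1.
(a,b)_7: α=1, u≡4; β=2, v≡1 (mod 7); (4|7)=+1, (1|7)=+1; sign (−1)^0·+1^2·+1^1 = +1.
(a,b)_41: α=0, u≡3; β=1, v≡12 (mod 41); (3|41)=-1, (12|41)=-1; sign (−1)^0·-1^1·-1^0 = -1.
(a,b)_13: α=1, u≡12; β=2, v≡10 (mod 13); (12|13)=+1, (10|13)=+1; sign (−1)^0·+1^2·+1^1 = +1.
(a,b)_∞: sgn(13195)=+, sgn(1927)=+, so +1.
|Ram(13195, 1927)| = 4, even; anisotropic at {2, 5, 41, 47}.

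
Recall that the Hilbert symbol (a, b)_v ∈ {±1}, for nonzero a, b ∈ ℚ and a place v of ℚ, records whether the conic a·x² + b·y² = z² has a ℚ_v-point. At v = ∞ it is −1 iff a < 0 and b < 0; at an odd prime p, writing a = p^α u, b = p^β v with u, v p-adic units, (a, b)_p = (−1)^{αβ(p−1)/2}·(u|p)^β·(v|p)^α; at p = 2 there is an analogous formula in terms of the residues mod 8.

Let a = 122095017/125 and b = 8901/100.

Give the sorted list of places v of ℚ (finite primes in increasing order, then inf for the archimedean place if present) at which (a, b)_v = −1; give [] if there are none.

[11, 29]

Mod squares: a ≡ 36685, b ≡ 989. Check v ∈ {∞, 2, 3, 5, 11, 23, 29, 43}.
v=2: v_2(a)=0, v_2(b)=-2; units ≡ 5, 5 (mod 8); ε·ε+αω+βω = 0·0+0·1+-2·1 ≡ 0  ⇒  (a,b)_2 = +1.
v=3: a=3^2·(≡1), b=3^2·(≡2) mod 3; (1|3)=+1, (2|3)=-1; (−1)^{2·2·1}·(+1)^2·(-1)^2 = +1.
v=5: a=5^-3·(≡2), b=5^-2·(≡4) mod 5; (2|5)=-1, (4|5)=+1; (−1)^{-3·-2·2}·(-1)^-2·(+1)^-3 = +1.
v=11: a=11^1·(≡2), b=11^0·(≡2) mod 11; (2|11)=-1, (2|11)=-1; (−1)^{1·0·5}·(-1)^0·(-1)^1 = -1.
v=29: a=29^1·(≡27), b=29^0·(≡11) mod 29; (27|29)=-1, (11|29)=-1; (−1)^{1·0·14}·(-1)^0·(-1)^1 = -1.
v=23: a=23^1·(≡1), b=23^1·(≡11) mod 23; (1|23)=+1, (11|23)=-1; (−1)^{1·1·11}·(+1)^1·(-1)^1 = +1.
v=∞: 36685 > 0 and 989 > 0  ⇒  (a,b)_∞ = +1.
v=43: a=43^2·(≡36), b=43^1·(≡24) mod 43; (36|43)=+1, (24|43)=+1; (−1)^{2·1·21}·(+1)^1·(+1)^2 = +1.
Ram(36685, 989) = {11, 29}; no ℚ_11-point on the conic.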